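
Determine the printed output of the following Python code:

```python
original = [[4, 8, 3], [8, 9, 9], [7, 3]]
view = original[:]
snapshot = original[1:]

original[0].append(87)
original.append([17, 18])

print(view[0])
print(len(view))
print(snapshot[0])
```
[4, 8, 3, 87]
3
[8, 9, 9]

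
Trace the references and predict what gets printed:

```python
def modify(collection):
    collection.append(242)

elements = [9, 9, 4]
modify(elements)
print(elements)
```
[9, 9, 4, 242]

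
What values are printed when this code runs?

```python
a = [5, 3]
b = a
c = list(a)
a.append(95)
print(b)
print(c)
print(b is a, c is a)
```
[5, 3, 95]
[5, 3]
True False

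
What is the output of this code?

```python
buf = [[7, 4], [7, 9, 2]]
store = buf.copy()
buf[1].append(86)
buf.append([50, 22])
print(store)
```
[[7, 4], [7, 9, 2, 86]]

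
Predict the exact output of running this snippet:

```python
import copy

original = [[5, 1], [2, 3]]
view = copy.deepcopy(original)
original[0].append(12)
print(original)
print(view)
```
[[5, 1, 12], [2, 3]]
[[5, 1], [2, 3]]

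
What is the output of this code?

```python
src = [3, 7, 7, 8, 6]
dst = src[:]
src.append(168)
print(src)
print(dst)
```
[3, 7, 7, 8, 6, 168]
[3, 7, 7, 8, 6]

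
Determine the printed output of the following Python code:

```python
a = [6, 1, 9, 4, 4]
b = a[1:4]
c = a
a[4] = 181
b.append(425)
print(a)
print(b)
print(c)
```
[6, 1, 9, 4, 181]
[1, 9, 4, 425]
[6, 1, 9, 4, 181]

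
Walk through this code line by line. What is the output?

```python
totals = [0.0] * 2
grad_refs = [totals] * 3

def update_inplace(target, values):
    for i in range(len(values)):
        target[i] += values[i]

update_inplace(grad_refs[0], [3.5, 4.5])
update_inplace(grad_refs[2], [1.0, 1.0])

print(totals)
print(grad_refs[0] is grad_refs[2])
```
[4.5, 5.5]
True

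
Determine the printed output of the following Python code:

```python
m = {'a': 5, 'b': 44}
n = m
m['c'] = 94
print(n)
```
{'a': 5, 'b': 44, 'c': 94}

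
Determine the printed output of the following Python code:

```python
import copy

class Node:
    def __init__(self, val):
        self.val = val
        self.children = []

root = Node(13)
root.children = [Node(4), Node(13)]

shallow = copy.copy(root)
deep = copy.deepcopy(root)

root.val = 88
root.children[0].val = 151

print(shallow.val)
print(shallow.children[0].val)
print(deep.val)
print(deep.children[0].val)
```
13
151
13
4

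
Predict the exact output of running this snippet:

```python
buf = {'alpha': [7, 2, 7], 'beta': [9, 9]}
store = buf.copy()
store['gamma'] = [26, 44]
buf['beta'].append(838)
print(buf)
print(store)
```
{'alpha': [7, 2, 7], 'beta': [9, 9, 838]}
{'alpha': [7, 2, 7], 'beta': [9, 9, 838], 'gamma': [26, 44]}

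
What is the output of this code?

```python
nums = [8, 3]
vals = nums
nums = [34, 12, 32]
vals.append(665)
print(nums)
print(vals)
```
[34, 12, 32]
[8, 3, 665]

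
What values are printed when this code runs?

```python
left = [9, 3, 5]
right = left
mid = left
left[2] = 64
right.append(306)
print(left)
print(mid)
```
[9, 3, 64, 306]
[9, 3, 64, 306]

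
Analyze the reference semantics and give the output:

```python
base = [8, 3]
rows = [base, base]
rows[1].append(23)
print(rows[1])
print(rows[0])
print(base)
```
[8, 3, 23]
[8, 3, 23]
[8, 3, 23]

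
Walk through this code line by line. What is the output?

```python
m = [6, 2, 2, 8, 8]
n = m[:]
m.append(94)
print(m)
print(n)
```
[6, 2, 2, 8, 8, 94]
[6, 2, 2, 8, 8]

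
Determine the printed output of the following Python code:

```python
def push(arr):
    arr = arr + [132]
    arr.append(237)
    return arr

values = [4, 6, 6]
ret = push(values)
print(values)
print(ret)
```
[4, 6, 6]
[4, 6, 6, 132, 237]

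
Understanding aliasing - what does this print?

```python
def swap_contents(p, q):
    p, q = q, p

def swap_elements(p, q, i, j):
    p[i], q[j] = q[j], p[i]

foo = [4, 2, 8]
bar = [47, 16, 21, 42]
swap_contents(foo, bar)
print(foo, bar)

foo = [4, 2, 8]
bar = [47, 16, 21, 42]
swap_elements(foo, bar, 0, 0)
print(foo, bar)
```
[4, 2, 8] [47, 16, 21, 42]
[47, 2, 8] [4, 16, 21, 42]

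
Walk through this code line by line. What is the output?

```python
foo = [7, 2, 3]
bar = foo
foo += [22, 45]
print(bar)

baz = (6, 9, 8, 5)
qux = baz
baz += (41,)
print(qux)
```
[7, 2, 3, 22, 45]
(6, 9, 8, 5)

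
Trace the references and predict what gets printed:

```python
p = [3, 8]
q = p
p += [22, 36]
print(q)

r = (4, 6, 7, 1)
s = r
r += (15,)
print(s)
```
[3, 8, 22, 36]
(4, 6, 7, 1)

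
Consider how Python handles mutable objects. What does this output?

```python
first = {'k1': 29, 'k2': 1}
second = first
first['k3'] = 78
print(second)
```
{'k1': 29, 'k2': 1, 'k3': 78}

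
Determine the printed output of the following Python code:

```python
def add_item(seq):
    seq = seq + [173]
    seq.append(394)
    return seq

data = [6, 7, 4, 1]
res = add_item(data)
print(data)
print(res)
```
[6, 7, 4, 1]
[6, 7, 4, 1, 173, 394]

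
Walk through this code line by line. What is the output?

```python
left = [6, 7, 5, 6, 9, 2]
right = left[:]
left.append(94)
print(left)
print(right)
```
[6, 7, 5, 6, 9, 2, 94]
[6, 7, 5, 6, 9, 2]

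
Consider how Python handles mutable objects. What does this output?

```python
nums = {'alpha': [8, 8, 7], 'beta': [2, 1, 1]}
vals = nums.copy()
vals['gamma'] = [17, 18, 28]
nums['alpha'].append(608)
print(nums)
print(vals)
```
{'alpha': [8, 8, 7, 608], 'beta': [2, 1, 1]}
{'alpha': [8, 8, 7, 608], 'beta': [2, 1, 1], 'gamma': [17, 18, 28]}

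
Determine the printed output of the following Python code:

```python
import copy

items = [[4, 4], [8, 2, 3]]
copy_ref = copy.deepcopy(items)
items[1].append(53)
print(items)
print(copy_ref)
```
[[4, 4], [8, 2, 3, 53]]
[[4, 4], [8, 2, 3]]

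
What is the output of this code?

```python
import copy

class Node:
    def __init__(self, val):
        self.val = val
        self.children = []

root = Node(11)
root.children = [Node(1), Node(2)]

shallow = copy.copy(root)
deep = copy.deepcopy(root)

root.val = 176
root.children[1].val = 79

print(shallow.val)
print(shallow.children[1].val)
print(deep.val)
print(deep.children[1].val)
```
11
79
11
2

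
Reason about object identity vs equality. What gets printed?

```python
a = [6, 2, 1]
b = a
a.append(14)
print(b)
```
[6, 2, 1, 14]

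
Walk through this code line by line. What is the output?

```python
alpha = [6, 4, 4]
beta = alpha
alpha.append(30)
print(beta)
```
[6, 4, 4, 30]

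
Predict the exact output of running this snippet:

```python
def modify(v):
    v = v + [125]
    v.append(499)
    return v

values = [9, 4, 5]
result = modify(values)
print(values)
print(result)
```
[9, 4, 5]
[9, 4, 5, 125, 499]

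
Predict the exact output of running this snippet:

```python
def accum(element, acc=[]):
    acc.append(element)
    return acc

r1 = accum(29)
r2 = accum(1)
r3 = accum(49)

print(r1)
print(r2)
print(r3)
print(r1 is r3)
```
[29, 1, 49]
[29, 1, 49]
[29, 1, 49]
True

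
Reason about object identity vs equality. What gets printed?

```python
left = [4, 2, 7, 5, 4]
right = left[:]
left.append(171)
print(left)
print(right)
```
[4, 2, 7, 5, 4, 171]
[4, 2, 7, 5, 4]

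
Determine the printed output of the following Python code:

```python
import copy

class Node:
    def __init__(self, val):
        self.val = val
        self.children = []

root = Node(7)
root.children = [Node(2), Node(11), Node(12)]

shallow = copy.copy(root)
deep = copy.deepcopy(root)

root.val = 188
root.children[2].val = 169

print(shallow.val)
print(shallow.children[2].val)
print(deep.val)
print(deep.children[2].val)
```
7
169
7
12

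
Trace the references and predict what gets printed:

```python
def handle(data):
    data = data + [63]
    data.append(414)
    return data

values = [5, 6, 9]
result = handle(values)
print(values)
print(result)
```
[5, 6, 9]
[5, 6, 9, 63, 414]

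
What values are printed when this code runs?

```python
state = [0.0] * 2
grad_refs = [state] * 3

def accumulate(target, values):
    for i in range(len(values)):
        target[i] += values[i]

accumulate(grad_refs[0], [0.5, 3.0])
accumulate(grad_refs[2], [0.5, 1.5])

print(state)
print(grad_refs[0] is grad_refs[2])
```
[1.0, 4.5]
True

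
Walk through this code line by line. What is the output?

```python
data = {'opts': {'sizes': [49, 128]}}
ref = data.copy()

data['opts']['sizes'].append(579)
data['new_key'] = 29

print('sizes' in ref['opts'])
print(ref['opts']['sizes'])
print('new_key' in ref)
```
True
[49, 128, 579]
False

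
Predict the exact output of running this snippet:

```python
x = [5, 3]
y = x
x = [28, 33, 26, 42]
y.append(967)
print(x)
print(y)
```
[28, 33, 26, 42]
[5, 3, 967]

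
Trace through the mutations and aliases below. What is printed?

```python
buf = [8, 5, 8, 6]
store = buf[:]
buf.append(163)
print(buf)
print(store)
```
[8, 5, 8, 6, 163]
[8, 5, 8, 6]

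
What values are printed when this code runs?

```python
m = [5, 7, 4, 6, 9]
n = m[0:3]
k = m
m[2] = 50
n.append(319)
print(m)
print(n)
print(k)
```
[5, 7, 50, 6, 9]
[5, 7, 4, 319]
[5, 7, 50, 6, 9]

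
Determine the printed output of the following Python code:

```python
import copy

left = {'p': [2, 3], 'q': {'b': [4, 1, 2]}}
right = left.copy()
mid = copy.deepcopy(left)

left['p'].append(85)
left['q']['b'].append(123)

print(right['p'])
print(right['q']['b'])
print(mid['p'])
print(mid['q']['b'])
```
[2, 3, 85]
[4, 1, 2, 123]
[2, 3]
[4, 1, 2]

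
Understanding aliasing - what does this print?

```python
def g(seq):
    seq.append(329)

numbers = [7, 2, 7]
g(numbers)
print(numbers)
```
[7, 2, 7, 329]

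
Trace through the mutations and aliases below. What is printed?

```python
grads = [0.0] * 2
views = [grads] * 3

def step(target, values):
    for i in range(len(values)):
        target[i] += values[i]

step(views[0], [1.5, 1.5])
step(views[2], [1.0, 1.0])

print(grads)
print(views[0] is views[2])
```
[2.5, 2.5]
True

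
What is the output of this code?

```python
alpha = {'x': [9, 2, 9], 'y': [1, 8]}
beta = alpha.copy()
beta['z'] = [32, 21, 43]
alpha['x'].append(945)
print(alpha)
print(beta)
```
{'x': [9, 2, 9, 945], 'y': [1, 8]}
{'x': [9, 2, 9, 945], 'y': [1, 8], 'z': [32, 21, 43]}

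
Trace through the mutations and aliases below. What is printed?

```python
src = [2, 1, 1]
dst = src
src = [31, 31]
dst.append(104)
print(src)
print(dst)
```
[31, 31]
[2, 1, 1, 104]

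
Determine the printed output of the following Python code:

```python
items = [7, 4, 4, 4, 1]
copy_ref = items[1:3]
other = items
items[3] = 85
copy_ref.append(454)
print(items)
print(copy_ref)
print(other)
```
[7, 4, 4, 85, 1]
[4, 4, 454]
[7, 4, 4, 85, 1]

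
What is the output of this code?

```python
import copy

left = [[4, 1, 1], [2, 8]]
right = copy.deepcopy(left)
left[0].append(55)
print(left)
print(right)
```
[[4, 1, 1, 55], [2, 8]]
[[4, 1, 1], [2, 8]]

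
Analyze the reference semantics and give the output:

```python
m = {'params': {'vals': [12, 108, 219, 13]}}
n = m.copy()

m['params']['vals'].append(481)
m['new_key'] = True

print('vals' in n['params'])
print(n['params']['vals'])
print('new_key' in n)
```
True
[12, 108, 219, 13, 481]
False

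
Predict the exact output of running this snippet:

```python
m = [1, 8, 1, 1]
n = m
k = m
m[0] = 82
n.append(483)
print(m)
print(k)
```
[82, 8, 1, 1, 483]
[82, 8, 1, 1, 483]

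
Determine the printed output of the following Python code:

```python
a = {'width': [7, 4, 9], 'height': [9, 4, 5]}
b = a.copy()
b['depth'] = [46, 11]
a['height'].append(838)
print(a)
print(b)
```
{'width': [7, 4, 9], 'height': [9, 4, 5, 838]}
{'width': [7, 4, 9], 'height': [9, 4, 5, 838], 'depth': [46, 11]}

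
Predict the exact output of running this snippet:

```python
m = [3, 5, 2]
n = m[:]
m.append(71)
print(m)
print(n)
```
[3, 5, 2, 71]
[3, 5, 2]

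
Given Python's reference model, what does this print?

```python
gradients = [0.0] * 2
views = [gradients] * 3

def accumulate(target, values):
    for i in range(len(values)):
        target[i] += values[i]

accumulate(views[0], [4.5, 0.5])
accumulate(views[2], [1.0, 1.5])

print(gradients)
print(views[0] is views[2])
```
[5.5, 2.0]
True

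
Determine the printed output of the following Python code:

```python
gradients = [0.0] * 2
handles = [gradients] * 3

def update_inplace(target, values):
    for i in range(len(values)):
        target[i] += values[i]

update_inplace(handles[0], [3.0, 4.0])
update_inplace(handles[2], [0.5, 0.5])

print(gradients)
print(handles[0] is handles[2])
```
[3.5, 4.5]
True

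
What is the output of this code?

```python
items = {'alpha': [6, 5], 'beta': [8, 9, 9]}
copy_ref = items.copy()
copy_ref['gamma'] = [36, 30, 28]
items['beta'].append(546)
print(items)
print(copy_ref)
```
{'alpha': [6, 5], 'beta': [8, 9, 9, 546]}
{'alpha': [6, 5], 'beta': [8, 9, 9, 546], 'gamma': [36, 30, 28]}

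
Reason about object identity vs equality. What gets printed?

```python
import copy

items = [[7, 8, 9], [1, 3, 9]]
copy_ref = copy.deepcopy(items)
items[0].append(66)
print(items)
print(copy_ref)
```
[[7, 8, 9, 66], [1, 3, 9]]
[[7, 8, 9], [1, 3, 9]]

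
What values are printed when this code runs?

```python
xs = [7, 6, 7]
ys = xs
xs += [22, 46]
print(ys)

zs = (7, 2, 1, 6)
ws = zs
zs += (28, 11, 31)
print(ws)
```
[7, 6, 7, 22, 46]
(7, 2, 1, 6)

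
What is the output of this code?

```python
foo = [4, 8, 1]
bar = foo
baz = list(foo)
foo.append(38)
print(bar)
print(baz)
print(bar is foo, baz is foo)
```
[4, 8, 1, 38]
[4, 8, 1]
True False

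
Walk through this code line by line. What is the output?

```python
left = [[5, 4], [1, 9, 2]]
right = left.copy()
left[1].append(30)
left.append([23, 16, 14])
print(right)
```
[[5, 4], [1, 9, 2, 30]]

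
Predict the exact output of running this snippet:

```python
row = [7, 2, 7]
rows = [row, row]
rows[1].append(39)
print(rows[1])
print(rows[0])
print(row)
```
[7, 2, 7, 39]
[7, 2, 7, 39]
[7, 2, 7, 39]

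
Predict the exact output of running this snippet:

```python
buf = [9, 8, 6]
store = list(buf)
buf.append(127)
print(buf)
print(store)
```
[9, 8, 6, 127]
[9, 8, 6]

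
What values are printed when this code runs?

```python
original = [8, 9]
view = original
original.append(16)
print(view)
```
[8, 9, 16]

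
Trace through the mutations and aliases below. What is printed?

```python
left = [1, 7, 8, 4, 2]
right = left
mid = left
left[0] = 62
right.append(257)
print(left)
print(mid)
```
[62, 7, 8, 4, 2, 257]
[62, 7, 8, 4, 2, 257]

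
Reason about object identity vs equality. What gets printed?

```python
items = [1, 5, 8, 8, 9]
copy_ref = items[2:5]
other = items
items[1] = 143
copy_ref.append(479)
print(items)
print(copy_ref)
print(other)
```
[1, 143, 8, 8, 9]
[8, 8, 9, 479]
[1, 143, 8, 8, 9]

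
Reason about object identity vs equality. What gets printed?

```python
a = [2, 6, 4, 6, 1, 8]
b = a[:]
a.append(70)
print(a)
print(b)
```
[2, 6, 4, 6, 1, 8, 70]
[2, 6, 4, 6, 1, 8]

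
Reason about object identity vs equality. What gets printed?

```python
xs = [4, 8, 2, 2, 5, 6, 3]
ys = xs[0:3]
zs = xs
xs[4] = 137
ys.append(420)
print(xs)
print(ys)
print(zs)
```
[4, 8, 2, 2, 137, 6, 3]
[4, 8, 2, 420]
[4, 8, 2, 2, 137, 6, 3]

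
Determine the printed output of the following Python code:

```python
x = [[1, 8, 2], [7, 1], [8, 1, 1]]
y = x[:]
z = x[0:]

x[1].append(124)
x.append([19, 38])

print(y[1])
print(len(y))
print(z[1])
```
[7, 1, 124]
3
[7, 1, 124]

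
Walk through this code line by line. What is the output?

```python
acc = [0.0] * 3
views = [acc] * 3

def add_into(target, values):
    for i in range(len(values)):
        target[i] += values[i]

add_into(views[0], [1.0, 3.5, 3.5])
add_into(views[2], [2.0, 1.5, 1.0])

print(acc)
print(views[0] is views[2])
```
[3.0, 5.0, 4.5]
True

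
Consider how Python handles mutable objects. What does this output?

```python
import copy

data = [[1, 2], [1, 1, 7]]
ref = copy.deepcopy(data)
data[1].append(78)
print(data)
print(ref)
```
[[1, 2], [1, 1, 7, 78]]
[[1, 2], [1, 1, 7]]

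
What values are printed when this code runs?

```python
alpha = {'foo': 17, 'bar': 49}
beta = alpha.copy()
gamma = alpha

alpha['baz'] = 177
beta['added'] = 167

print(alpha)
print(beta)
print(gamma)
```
{'foo': 17, 'bar': 49, 'baz': 177}
{'foo': 17, 'bar': 49, 'added': 167}
{'foo': 17, 'bar': 49, 'baz': 177}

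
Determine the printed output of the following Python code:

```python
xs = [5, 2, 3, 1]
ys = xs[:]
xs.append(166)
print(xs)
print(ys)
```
[5, 2, 3, 1, 166]
[5, 2, 3, 1]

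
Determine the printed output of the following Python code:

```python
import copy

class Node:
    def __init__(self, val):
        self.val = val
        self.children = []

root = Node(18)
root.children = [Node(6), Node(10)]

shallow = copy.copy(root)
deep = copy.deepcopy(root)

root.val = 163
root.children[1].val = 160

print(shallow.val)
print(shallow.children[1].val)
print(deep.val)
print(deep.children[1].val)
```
18
160
18
10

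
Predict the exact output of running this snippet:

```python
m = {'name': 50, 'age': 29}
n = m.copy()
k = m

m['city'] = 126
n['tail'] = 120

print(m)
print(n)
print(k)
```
{'name': 50, 'age': 29, 'city': 126}
{'name': 50, 'age': 29, 'tail': 120}
{'name': 50, 'age': 29, 'city': 126}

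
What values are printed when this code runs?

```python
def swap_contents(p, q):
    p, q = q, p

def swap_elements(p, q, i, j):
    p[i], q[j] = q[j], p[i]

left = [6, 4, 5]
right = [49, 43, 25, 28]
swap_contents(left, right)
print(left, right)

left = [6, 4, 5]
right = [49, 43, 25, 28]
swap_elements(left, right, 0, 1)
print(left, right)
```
[6, 4, 5] [49, 43, 25, 28]
[43, 4, 5] [49, 6, 25, 28]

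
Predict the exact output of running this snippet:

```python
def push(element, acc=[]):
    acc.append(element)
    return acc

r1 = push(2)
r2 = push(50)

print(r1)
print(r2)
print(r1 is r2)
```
[2, 50]
[2, 50]
True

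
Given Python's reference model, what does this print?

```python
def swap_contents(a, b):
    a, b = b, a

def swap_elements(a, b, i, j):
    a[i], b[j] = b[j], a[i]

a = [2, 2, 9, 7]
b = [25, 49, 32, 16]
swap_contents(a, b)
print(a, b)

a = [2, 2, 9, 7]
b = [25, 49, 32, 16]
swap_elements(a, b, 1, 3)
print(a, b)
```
[2, 2, 9, 7] [25, 49, 32, 16]
[2, 16, 9, 7] [25, 49, 32, 2]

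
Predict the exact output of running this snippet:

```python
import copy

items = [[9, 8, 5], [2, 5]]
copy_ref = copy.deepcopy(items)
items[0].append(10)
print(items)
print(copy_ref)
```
[[9, 8, 5, 10], [2, 5]]
[[9, 8, 5], [2, 5]]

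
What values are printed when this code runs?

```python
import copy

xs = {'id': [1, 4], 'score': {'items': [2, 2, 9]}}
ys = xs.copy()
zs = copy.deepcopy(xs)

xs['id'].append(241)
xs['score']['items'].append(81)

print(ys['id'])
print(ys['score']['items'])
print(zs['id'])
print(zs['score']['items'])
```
[1, 4, 241]
[2, 2, 9, 81]
[1, 4]
[2, 2, 9]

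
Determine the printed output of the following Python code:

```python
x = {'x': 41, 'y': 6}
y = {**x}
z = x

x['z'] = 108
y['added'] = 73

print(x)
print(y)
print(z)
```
{'x': 41, 'y': 6, 'z': 108}
{'x': 41, 'y': 6, 'added': 73}
{'x': 41, 'y': 6, 'z': 108}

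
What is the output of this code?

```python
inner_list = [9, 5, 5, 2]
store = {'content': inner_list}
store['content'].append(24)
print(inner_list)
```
[9, 5, 5, 2, 24]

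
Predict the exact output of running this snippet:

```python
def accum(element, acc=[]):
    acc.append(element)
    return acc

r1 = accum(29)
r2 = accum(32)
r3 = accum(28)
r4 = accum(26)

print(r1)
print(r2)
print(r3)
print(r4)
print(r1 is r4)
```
[29, 32, 28, 26]
[29, 32, 28, 26]
[29, 32, 28, 26]
[29, 32, 28, 26]
True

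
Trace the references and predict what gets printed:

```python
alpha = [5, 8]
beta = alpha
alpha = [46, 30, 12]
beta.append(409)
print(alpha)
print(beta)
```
[46, 30, 12]
[5, 8, 409]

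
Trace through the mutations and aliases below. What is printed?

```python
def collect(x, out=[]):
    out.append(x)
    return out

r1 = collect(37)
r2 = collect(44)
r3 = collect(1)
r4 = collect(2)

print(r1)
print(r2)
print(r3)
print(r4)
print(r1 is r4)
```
[37, 44, 1, 2]
[37, 44, 1, 2]
[37, 44, 1, 2]
[37, 44, 1, 2]
True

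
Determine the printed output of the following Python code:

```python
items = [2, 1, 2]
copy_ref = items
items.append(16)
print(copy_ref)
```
[2, 1, 2, 16]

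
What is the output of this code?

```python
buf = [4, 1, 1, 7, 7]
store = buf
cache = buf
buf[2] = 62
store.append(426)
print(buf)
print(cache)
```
[4, 1, 62, 7, 7, 426]
[4, 1, 62, 7, 7, 426]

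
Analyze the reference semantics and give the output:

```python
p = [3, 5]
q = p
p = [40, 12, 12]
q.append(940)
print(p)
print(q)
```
[40, 12, 12]
[3, 5, 940]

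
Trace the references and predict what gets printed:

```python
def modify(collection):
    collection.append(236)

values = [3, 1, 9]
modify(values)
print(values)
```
[3, 1, 9, 236]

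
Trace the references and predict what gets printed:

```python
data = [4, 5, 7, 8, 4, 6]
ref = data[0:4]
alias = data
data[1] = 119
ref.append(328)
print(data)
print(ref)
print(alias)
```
[4, 119, 7, 8, 4, 6]
[4, 5, 7, 8, 328]
[4, 119, 7, 8, 4, 6]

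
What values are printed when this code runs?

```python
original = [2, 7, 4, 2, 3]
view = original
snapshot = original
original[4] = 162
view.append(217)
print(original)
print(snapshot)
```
[2, 7, 4, 2, 162, 217]
[2, 7, 4, 2, 162, 217]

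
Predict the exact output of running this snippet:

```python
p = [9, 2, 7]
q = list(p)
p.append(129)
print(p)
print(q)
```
[9, 2, 7, 129]
[9, 2, 7]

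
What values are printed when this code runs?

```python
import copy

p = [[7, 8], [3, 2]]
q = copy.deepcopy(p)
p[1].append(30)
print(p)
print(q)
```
[[7, 8], [3, 2, 30]]
[[7, 8], [3, 2]]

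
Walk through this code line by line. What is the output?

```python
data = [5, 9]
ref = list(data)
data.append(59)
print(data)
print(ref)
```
[5, 9, 59]
[5, 9]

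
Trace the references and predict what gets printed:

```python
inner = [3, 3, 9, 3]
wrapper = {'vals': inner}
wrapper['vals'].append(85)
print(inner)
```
[3, 3, 9, 3, 85]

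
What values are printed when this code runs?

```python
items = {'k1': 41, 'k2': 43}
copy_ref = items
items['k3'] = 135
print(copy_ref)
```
{'k1': 41, 'k2': 43, 'k3': 135}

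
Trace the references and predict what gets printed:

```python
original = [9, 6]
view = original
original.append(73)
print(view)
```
[9, 6, 73]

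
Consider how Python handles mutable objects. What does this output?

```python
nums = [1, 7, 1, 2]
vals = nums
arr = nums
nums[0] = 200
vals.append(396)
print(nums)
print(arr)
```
[200, 7, 1, 2, 396]
[200, 7, 1, 2, 396]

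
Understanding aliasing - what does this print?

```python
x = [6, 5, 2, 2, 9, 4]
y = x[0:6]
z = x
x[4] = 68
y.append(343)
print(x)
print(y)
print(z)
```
[6, 5, 2, 2, 68, 4]
[6, 5, 2, 2, 9, 4, 343]
[6, 5, 2, 2, 68, 4]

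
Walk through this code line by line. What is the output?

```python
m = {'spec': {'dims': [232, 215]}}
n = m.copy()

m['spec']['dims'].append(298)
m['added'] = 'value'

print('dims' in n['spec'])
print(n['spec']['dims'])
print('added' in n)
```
True
[232, 215, 298]
False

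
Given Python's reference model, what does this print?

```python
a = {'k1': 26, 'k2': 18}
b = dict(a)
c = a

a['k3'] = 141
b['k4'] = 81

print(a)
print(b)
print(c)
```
{'k1': 26, 'k2': 18, 'k3': 141}
{'k1': 26, 'k2': 18, 'k4': 81}
{'k1': 26, 'k2': 18, 'k3': 141}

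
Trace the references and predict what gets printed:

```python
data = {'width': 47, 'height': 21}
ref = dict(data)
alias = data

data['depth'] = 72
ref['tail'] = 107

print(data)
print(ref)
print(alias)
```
{'width': 47, 'height': 21, 'depth': 72}
{'width': 47, 'height': 21, 'tail': 107}
{'width': 47, 'height': 21, 'depth': 72}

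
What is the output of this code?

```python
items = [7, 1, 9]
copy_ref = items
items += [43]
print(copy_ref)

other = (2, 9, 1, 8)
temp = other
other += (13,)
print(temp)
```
[7, 1, 9, 43]
(2, 9, 1, 8)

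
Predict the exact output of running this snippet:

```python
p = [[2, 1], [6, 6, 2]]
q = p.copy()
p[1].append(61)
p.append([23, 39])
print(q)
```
[[2, 1], [6, 6, 2, 61]]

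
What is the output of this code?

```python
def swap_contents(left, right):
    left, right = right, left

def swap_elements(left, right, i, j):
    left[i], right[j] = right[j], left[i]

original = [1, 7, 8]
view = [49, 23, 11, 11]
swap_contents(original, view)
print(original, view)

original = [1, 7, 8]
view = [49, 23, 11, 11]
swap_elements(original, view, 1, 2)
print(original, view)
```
[1, 7, 8] [49, 23, 11, 11]
[1, 11, 8] [49, 23, 7, 11]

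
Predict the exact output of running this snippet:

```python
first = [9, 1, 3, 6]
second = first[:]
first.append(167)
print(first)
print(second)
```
[9, 1, 3, 6, 167]
[9, 1, 3, 6]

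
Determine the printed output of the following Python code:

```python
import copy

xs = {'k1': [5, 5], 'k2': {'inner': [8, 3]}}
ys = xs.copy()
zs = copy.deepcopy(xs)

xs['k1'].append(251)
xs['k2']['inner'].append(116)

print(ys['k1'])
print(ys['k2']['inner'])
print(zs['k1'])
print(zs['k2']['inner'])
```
[5, 5, 251]
[8, 3, 116]
[5, 5]
[8, 3]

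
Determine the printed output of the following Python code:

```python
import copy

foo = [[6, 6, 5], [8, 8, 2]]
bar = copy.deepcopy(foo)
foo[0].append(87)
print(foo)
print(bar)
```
[[6, 6, 5, 87], [8, 8, 2]]
[[6, 6, 5], [8, 8, 2]]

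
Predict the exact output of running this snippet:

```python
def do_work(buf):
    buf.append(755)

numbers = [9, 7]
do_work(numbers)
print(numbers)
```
[9, 7, 755]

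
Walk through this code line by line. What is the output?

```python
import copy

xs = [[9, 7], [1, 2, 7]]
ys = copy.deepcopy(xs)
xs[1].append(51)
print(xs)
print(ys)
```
[[9, 7], [1, 2, 7, 51]]
[[9, 7], [1, 2, 7]]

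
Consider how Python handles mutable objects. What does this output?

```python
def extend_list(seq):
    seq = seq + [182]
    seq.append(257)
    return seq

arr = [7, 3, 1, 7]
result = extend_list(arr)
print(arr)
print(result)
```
[7, 3, 1, 7]
[7, 3, 1, 7, 182, 257]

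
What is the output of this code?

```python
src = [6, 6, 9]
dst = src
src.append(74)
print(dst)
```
[6, 6, 9, 74]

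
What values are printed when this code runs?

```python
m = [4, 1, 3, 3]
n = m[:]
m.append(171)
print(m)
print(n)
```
[4, 1, 3, 3, 171]
[4, 1, 3, 3]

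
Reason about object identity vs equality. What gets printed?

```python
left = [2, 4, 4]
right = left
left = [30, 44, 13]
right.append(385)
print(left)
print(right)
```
[30, 44, 13]
[2, 4, 4, 385]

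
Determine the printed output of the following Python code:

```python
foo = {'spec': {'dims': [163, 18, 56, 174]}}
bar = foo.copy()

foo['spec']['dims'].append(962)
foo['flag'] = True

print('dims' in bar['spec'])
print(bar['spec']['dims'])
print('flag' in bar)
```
True
[163, 18, 56, 174, 962]
False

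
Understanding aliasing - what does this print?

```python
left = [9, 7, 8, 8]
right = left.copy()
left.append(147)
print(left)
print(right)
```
[9, 7, 8, 8, 147]
[9, 7, 8, 8]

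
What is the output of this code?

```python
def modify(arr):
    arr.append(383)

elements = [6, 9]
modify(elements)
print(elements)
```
[6, 9, 383]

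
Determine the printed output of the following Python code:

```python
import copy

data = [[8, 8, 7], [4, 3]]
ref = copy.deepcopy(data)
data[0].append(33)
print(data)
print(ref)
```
[[8, 8, 7, 33], [4, 3]]
[[8, 8, 7], [4, 3]]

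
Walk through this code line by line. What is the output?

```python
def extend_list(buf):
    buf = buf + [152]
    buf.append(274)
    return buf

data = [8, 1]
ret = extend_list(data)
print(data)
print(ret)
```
[8, 1]
[8, 1, 152, 274]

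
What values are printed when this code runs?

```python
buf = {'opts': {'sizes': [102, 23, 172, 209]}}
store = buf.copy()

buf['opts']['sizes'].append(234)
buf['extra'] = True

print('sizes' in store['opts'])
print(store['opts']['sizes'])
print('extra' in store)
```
True
[102, 23, 172, 209, 234]
False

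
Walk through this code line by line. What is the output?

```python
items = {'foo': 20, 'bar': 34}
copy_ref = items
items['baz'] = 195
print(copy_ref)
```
{'foo': 20, 'bar': 34, 'baz': 195}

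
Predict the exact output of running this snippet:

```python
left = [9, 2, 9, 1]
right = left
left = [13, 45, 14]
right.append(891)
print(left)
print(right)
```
[13, 45, 14]
[9, 2, 9, 1, 891]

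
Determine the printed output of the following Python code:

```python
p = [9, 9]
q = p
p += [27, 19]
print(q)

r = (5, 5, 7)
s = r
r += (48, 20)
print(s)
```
[9, 9, 27, 19]
(5, 5, 7)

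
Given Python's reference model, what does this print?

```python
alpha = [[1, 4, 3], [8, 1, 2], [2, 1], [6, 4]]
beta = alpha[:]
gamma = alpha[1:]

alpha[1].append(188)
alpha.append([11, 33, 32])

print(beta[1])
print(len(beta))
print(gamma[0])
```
[8, 1, 2, 188]
4
[8, 1, 2, 188]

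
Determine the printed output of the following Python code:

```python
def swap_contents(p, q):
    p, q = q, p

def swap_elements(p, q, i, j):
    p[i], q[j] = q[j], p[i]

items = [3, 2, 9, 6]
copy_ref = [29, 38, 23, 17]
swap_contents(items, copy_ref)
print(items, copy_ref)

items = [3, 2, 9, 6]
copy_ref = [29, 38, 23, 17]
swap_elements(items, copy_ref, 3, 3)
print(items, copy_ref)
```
[3, 2, 9, 6] [29, 38, 23, 17]
[3, 2, 9, 17] [29, 38, 23, 6]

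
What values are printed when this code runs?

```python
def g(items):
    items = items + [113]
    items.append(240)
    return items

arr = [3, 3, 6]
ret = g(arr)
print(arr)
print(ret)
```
[3, 3, 6]
[3, 3, 6, 113, 240]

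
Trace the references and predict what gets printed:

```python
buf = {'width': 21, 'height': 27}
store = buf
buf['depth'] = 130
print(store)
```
{'width': 21, 'height': 27, 'depth': 130}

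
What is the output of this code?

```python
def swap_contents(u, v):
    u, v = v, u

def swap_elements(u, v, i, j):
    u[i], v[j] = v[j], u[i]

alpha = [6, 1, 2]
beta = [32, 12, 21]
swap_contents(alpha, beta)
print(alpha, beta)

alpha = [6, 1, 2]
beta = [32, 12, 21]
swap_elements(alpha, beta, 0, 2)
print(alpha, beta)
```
[6, 1, 2] [32, 12, 21]
[21, 1, 2] [32, 12, 6]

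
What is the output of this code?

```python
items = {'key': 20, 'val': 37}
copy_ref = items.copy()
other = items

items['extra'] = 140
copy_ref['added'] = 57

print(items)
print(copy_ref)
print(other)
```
{'key': 20, 'val': 37, 'extra': 140}
{'key': 20, 'val': 37, 'added': 57}
{'key': 20, 'val': 37, 'extra': 140}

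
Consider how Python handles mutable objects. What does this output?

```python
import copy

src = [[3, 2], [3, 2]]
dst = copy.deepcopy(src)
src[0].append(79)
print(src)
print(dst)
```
[[3, 2, 79], [3, 2]]
[[3, 2], [3, 2]]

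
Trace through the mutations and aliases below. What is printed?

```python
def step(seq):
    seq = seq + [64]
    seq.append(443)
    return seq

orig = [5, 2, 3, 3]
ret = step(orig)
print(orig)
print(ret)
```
[5, 2, 3, 3]
[5, 2, 3, 3, 64, 443]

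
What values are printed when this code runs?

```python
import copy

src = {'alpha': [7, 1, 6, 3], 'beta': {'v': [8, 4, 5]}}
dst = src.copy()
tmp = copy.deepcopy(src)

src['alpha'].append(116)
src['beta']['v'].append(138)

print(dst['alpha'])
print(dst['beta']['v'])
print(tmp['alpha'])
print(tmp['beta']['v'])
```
[7, 1, 6, 3, 116]
[8, 4, 5, 138]
[7, 1, 6, 3]
[8, 4, 5]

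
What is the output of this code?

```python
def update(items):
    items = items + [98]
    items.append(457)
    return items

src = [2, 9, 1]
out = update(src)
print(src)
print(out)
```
[2, 9, 1]
[2, 9, 1, 98, 457]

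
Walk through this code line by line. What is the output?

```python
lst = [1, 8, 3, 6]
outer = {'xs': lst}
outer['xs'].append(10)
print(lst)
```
[1, 8, 3, 6, 10]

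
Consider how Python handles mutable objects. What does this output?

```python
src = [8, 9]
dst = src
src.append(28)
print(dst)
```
[8, 9, 28]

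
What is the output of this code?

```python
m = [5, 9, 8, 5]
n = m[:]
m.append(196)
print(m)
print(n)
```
[5, 9, 8, 5, 196]
[5, 9, 8, 5]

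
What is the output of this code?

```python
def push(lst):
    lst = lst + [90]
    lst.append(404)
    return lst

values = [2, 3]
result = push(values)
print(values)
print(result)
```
[2, 3]
[2, 3, 90, 404]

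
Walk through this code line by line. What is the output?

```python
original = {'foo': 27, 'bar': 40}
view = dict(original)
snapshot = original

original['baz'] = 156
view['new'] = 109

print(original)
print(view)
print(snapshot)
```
{'foo': 27, 'bar': 40, 'baz': 156}
{'foo': 27, 'bar': 40, 'new': 109}
{'foo': 27, 'bar': 40, 'baz': 156}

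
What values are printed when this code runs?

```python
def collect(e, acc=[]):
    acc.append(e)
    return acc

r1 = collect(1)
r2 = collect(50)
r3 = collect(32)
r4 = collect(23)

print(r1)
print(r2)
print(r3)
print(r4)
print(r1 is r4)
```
[1, 50, 32, 23]
[1, 50, 32, 23]
[1, 50, 32, 23]
[1, 50, 32, 23]
True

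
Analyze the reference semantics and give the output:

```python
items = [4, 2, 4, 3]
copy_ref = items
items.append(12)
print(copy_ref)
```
[4, 2, 4, 3, 12]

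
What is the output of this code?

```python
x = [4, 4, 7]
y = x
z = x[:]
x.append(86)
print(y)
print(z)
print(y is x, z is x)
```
[4, 4, 7, 86]
[4, 4, 7]
True False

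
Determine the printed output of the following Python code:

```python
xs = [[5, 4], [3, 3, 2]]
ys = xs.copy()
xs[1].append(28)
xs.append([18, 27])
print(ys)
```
[[5, 4], [3, 3, 2, 28]]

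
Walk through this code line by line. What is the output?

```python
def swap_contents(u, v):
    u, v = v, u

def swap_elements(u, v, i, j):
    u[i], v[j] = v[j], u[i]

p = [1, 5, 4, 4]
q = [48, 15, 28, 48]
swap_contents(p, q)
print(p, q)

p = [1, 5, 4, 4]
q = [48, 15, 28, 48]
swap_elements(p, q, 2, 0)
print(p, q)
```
[1, 5, 4, 4] [48, 15, 28, 48]
[1, 5, 48, 4] [4, 15, 28, 48]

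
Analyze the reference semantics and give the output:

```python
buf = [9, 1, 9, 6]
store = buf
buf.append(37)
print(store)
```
[9, 1, 9, 6, 37]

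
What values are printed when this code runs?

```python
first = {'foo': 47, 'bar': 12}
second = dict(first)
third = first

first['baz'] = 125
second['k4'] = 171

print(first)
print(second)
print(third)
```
{'foo': 47, 'bar': 12, 'baz': 125}
{'foo': 47, 'bar': 12, 'k4': 171}
{'foo': 47, 'bar': 12, 'baz': 125}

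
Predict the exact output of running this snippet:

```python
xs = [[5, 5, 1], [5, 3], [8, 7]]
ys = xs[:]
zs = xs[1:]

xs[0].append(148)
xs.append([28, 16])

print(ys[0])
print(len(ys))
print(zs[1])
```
[5, 5, 1, 148]
3
[8, 7]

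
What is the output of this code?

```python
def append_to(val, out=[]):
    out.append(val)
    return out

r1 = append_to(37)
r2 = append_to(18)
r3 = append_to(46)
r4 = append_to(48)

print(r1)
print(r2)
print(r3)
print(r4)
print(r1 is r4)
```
[37, 18, 46, 48]
[37, 18, 46, 48]
[37, 18, 46, 48]
[37, 18, 46, 48]
True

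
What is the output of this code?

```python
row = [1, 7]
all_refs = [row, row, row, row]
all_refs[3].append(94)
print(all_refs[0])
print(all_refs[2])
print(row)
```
[1, 7, 94]
[1, 7, 94]
[1, 7, 94]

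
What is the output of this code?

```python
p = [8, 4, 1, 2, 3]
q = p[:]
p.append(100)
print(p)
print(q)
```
[8, 4, 1, 2, 3, 100]
[8, 4, 1, 2, 3]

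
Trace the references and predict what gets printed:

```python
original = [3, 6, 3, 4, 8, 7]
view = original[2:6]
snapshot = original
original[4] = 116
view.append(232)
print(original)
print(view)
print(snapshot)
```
[3, 6, 3, 4, 116, 7]
[3, 4, 8, 7, 232]
[3, 6, 3, 4, 116, 7]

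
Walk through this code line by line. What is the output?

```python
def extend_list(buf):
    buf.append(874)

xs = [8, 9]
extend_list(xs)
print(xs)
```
[8, 9, 874]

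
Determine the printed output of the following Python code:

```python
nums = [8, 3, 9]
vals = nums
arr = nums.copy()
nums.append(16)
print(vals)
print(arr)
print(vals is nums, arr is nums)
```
[8, 3, 9, 16]
[8, 3, 9]
True False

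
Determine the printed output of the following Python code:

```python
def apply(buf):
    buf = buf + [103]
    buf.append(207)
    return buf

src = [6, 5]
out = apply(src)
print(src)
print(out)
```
[6, 5]
[6, 5, 103, 207]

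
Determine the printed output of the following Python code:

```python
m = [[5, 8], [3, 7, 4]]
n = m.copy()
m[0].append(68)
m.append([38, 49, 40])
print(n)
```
[[5, 8, 68], [3, 7, 4]]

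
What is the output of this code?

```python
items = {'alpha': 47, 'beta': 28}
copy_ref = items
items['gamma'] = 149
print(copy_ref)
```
{'alpha': 47, 'beta': 28, 'gamma': 149}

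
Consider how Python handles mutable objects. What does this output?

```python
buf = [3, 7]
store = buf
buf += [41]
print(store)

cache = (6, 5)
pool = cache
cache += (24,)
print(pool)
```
[3, 7, 41]
(6, 5)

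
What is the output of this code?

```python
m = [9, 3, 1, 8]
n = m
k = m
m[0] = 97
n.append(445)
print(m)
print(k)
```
[97, 3, 1, 8, 445]
[97, 3, 1, 8, 445]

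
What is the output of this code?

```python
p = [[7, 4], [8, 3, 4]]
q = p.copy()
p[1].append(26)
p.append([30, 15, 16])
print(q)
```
[[7, 4], [8, 3, 4, 26]]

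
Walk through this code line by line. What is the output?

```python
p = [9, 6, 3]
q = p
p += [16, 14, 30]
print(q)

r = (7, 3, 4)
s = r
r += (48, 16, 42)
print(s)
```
[9, 6, 3, 16, 14, 30]
(7, 3, 4)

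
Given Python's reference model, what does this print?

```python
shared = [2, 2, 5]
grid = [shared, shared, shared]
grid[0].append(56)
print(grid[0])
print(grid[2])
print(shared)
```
[2, 2, 5, 56]
[2, 2, 5, 56]
[2, 2, 5, 56]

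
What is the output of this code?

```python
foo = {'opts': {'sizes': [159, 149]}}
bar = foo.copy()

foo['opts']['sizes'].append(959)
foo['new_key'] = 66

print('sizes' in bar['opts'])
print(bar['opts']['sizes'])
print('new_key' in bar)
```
True
[159, 149, 959]
False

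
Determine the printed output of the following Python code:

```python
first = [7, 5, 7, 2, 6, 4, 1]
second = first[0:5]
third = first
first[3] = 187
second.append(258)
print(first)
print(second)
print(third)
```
[7, 5, 7, 187, 6, 4, 1]
[7, 5, 7, 2, 6, 258]
[7, 5, 7, 187, 6, 4, 1]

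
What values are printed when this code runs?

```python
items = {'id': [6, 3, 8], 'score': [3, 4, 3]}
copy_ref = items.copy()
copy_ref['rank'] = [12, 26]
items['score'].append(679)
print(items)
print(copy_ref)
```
{'id': [6, 3, 8], 'score': [3, 4, 3, 679]}
{'id': [6, 3, 8], 'score': [3, 4, 3, 679], 'rank': [12, 26]}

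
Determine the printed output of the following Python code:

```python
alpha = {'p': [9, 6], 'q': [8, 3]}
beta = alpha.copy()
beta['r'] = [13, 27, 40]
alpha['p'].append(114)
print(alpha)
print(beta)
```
{'p': [9, 6, 114], 'q': [8, 3]}
{'p': [9, 6, 114], 'q': [8, 3], 'r': [13, 27, 40]}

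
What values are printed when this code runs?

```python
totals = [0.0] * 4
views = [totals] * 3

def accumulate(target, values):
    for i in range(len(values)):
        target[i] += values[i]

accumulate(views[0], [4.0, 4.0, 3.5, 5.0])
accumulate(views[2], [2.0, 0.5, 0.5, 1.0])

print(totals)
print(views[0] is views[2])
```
[6.0, 4.5, 4.0, 6.0]
True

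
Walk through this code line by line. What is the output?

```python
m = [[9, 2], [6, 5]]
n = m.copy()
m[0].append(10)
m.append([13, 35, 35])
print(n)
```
[[9, 2, 10], [6, 5]]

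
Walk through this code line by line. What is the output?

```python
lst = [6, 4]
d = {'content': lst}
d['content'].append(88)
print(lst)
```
[6, 4, 88]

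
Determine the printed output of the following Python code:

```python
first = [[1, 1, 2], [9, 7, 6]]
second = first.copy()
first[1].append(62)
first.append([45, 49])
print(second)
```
[[1, 1, 2], [9, 7, 6, 62]]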